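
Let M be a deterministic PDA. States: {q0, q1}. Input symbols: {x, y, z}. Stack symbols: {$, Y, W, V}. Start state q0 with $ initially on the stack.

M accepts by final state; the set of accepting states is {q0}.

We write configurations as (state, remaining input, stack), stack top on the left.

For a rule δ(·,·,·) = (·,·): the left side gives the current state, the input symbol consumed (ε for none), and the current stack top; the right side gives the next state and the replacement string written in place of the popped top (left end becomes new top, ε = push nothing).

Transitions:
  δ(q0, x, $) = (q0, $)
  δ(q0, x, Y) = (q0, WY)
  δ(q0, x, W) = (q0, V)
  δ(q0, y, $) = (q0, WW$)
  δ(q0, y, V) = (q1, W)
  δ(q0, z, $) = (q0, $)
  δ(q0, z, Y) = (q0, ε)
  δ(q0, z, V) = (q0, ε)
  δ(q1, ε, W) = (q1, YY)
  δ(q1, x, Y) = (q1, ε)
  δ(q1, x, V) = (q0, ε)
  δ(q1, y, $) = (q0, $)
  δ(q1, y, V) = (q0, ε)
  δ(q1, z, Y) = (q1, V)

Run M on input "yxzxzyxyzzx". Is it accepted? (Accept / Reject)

(q0, yxzxzyxyzzx, $) ⊢ (q0, xzxzyxyzzx, WW$) ⊢ (q0, zxzyxyzzx, VW$) ⊢ (q0, xzyxyzzx, W$) ⊢ (q0, zyxyzzx, V$) ⊢ (q0, yxyzzx, $) ⊢ (q0, xyzzx, WW$) ⊢ (q0, yzzx, VW$) ⊢ (q1, zzx, WW$) ⊢ (q1, zzx, YYW$) ⊢ (q1, zx, VYW$)
No transition applies at (q1, zx, VYW$); input not fully consumed.

Reject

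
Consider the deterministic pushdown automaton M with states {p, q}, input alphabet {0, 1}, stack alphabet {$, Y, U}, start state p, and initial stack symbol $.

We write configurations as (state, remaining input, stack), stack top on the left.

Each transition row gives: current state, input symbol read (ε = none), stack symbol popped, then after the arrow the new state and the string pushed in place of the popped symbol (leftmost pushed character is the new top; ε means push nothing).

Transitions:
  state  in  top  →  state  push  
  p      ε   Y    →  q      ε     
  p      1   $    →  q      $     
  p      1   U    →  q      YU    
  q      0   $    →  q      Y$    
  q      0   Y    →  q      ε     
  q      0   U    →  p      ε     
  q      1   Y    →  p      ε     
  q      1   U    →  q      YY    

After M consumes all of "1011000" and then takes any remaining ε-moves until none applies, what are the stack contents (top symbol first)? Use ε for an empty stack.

(p, 1011000, $)
  read 1, top $: go to q, push $ → (q, 011000, $)
  read 0, top $: go to q, push Y$ → (q, 11000, Y$)
  read 1, top Y: go to p, push ε → (p, 1000, $)
  read 1, top $: go to q, push $ → (q, 000, $)
  read 0, top $: go to q, push Y$ → (q, 00, Y$)
  read 0, top Y: go to q, push ε → (q, 0, $)
  read 0, top $: go to q, push Y$ → (q, ε, Y$)
All input consumed in state q with stack Y$.

Y$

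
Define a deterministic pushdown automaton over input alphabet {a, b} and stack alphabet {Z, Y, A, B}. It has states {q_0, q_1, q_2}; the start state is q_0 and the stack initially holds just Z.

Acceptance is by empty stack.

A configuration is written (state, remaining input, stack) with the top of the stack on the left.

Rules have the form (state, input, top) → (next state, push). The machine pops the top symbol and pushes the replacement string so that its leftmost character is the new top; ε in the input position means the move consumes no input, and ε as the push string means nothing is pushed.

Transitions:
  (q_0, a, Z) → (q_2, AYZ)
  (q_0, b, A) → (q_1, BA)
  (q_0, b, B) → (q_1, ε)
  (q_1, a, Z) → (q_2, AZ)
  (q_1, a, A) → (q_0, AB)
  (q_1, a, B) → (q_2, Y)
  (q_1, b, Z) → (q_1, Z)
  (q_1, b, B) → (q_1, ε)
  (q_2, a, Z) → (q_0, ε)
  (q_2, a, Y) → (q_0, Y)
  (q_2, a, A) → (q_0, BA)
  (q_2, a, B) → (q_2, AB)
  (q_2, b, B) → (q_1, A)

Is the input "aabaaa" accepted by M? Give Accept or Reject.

(q_0, aabaaa, Z)
  read a, top Z: go to q_2, push AYZ → (q_2, abaaa, AYZ)
  read a, top A: go to q_0, push BA → (q_0, baaa, BAYZ)
  read b, top B: go to q_1, push ε → (q_1, aaa, AYZ)
  read a, top A: go to q_0, push AB → (q_0, aa, ABYZ)
No transition applies at (q_0, aa, ABYZ); input not fully consumed.

Reject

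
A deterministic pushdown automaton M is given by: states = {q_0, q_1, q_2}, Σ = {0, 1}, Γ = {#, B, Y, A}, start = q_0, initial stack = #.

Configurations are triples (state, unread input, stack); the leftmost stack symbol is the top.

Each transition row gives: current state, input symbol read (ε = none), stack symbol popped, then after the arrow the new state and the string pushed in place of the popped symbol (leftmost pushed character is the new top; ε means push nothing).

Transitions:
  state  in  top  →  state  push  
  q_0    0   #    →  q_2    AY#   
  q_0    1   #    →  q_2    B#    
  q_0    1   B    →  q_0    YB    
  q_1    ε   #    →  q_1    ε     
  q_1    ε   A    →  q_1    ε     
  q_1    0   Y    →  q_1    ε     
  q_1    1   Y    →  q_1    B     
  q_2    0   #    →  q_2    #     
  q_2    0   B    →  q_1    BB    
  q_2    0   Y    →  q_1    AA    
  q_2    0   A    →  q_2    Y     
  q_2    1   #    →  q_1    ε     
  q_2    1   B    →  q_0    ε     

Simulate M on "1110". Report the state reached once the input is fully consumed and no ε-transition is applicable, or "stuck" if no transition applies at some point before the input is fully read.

(q_0, 1110, #) ⊢ (q_2, 110, B#) ⊢ (q_0, 10, #) ⊢ (q_2, 0, B#) ⊢ (q_1, ε, BB#)
All input consumed; M is in state q_1.

q_1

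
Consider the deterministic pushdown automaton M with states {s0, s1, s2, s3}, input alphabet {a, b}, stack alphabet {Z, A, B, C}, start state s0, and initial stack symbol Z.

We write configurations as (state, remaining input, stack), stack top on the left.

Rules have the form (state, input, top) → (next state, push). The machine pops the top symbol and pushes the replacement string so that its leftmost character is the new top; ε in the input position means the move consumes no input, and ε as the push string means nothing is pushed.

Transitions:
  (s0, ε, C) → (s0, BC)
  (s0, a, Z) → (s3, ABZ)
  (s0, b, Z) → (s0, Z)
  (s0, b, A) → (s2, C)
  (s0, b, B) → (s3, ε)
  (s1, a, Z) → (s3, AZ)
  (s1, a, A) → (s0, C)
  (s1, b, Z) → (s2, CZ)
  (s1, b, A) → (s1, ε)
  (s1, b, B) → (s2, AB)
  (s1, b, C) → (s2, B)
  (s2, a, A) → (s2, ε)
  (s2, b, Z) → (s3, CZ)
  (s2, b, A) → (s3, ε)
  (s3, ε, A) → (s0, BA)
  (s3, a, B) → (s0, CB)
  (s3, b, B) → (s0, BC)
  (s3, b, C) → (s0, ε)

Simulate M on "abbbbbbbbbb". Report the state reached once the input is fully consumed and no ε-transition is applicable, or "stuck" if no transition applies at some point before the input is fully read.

s0

(s0, abbbbbbbbbb, Z)
  read a, top Z: go to s3, push ABZ → (s3, bbbbbbbbbb, ABZ)
  ε-move, top A: go to s0, push BA → (s0, bbbbbbbbbb, BABZ)
  read b, top B: go to s3, push ε → (s3, bbbbbbbbb, ABZ)
  ε-move, top A: go to s0, push BA → (s0, bbbbbbbbb, BABZ)
  read b, top B: go to s3, push ε → (s3, bbbbbbbb, ABZ)
  ε-move, top A: go to s0, push BA → (s0, bbbbbbbb, BABZ)
  read b, top B: go to s3, push ε → (s3, bbbbbbb, ABZ)
  ε-move, top A: go to s0, push BA → (s0, bbbbbbb, BABZ)
  read b, top B: go to s3, push ε → (s3, bbbbbb, ABZ)
  ε-move, top A: go to s0, push BA → (s0, bbbbbb, BABZ)
  read b, top B: go to s3, push ε → (s3, bbbbb, ABZ)
  ε-move, top A: go to s0, push BA → (s0, bbbbb, BABZ)
  read b, top B: go to s3, push ε → (s3, bbbb, ABZ)
  ε-move, top A: go to s0, push BA → (s0, bbbb, BABZ)
  read b, top B: go to s3, push ε → (s3, bbb, ABZ)
  ε-move, top A: go to s0, push BA → (s0, bbb, BABZ)
  read b, top B: go to s3, push ε → (s3, bb, ABZ)
  ε-move, top A: go to s0, push BA → (s0, bb, BABZ)
  read b, top B: go to s3, push ε → (s3, b, ABZ)
  ε-move, top A: go to s0, push BA → (s0, b, BABZ)
  read b, top B: go to s3, push ε → (s3, ε, ABZ)
  ε-move, top A: go to s0, push BA → (s0, ε, BABZ)
All input consumed; M is in state s0.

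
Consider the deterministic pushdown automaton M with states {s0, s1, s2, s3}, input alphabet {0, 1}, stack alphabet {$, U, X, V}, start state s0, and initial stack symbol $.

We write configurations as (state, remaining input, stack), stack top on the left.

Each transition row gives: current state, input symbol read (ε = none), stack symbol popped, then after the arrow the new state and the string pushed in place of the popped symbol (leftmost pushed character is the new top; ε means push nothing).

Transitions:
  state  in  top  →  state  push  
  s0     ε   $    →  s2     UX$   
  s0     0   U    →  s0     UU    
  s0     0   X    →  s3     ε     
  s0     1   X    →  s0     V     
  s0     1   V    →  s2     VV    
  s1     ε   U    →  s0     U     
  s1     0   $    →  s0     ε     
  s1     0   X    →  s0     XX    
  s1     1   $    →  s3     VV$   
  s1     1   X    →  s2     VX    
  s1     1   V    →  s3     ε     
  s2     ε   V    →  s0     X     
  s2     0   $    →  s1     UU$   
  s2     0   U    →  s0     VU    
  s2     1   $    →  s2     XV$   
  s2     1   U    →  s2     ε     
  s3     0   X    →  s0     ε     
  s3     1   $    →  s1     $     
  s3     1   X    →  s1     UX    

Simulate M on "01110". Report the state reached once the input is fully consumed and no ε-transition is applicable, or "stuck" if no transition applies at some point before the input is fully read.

(s0, 01110, $)
  ε-move, top $: go to s2, push UX$ → (s2, 01110, UX$)
  read 0, top U: go to s0, push VU → (s0, 1110, VUX$)
  read 1, top V: go to s2, push VV → (s2, 110, VVUX$)
  ε-move, top V: go to s0, push X → (s0, 110, XVUX$)
  read 1, top X: go to s0, push V → (s0, 10, VVUX$)
  read 1, top V: go to s2, push VV → (s2, 0, VVVUX$)
  ε-move, top V: go to s0, push X → (s0, 0, XVVUX$)
  read 0, top X: go to s3, push ε → (s3, ε, VVUX$)
All input consumed; M is in state s3.

s3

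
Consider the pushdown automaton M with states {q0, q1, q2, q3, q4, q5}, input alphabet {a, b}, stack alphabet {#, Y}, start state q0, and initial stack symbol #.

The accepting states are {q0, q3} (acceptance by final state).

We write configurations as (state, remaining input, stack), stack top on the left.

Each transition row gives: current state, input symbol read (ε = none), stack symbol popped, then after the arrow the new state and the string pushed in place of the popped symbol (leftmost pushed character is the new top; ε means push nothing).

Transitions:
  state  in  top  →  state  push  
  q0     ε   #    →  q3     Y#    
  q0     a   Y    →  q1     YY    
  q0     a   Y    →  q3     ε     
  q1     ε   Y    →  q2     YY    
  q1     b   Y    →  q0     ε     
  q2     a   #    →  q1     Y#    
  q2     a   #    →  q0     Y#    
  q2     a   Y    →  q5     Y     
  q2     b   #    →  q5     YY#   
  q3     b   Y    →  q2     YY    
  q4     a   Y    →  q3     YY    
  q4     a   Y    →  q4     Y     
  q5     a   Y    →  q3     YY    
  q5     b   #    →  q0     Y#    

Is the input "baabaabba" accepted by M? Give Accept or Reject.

No computation consumes all input and reaches a final state.

Reject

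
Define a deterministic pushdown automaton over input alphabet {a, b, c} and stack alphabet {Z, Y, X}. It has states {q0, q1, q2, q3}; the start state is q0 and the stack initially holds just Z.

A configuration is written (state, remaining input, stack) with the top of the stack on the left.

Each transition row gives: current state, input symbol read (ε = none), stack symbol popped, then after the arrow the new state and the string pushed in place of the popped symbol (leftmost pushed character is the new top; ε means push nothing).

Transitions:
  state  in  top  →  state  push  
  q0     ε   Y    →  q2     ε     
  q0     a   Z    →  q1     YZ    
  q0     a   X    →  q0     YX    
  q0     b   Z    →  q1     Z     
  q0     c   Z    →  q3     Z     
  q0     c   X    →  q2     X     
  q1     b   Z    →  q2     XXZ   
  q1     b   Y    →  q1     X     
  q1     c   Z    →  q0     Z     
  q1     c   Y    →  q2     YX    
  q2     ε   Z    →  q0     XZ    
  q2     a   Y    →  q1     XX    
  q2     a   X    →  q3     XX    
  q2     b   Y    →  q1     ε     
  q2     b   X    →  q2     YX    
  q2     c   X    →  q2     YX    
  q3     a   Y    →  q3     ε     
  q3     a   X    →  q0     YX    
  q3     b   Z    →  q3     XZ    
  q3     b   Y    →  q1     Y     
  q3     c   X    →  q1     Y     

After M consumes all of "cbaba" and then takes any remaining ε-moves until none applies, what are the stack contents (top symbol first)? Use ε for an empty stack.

(q0, cbaba, Z)
  read c, top Z: go to q3, push Z → (q3, baba, Z)
  read b, top Z: go to q3, push XZ → (q3, aba, XZ)
  read a, top X: go to q0, push YX → (q0, ba, YXZ)
  ε-move, top Y: go to q2, push ε → (q2, ba, XZ)
  read b, top X: go to q2, push YX → (q2, a, YXZ)
  read a, top Y: go to q1, push XX → (q1, ε, XXXZ)
All input consumed in state q1 with stack XXXZ.

XXXZ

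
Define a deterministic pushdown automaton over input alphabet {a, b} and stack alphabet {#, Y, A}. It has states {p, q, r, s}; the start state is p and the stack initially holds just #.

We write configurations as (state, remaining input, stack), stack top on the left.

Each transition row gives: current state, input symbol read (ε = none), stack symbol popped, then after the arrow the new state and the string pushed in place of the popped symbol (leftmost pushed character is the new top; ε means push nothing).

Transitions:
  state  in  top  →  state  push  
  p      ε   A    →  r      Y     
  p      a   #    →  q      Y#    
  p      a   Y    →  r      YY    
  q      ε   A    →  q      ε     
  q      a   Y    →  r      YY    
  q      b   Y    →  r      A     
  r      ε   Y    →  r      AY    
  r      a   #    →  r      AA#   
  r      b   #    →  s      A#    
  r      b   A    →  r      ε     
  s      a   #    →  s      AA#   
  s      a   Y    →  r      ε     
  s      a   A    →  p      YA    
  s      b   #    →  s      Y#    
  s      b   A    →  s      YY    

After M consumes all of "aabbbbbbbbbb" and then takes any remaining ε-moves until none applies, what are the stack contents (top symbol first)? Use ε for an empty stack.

AYY#

(p, aabbbbbbbbbb, #) ⊢ (q, abbbbbbbbbb, Y#) ⊢ (r, bbbbbbbbbb, YY#) ⊢ (r, bbbbbbbbbb, AYY#) ⊢ (r, bbbbbbbbb, YY#) ⊢ (r, bbbbbbbbb, AYY#) ⊢ (r, bbbbbbbb, YY#) ⊢ (r, bbbbbbbb, AYY#) ⊢ (r, bbbbbbb, YY#) ⊢ (r, bbbbbbb, AYY#) ⊢ (r, bbbbbb, YY#) ⊢ (r, bbbbbb, AYY#) ⊢ (r, bbbbb, YY#) ⊢ (r, bbbbb, AYY#) ⊢ (r, bbbb, YY#) ⊢ (r, bbbb, AYY#) ⊢ (r, bbb, YY#) ⊢ (r, bbb, AYY#) ⊢ (r, bb, YY#) ⊢ (r, bb, AYY#) ⊢ (r, b, YY#) ⊢ (r, b, AYY#) ⊢ (r, ε, YY#) ⊢ (r, ε, AYY#)
All input consumed in state r with stack AYY#.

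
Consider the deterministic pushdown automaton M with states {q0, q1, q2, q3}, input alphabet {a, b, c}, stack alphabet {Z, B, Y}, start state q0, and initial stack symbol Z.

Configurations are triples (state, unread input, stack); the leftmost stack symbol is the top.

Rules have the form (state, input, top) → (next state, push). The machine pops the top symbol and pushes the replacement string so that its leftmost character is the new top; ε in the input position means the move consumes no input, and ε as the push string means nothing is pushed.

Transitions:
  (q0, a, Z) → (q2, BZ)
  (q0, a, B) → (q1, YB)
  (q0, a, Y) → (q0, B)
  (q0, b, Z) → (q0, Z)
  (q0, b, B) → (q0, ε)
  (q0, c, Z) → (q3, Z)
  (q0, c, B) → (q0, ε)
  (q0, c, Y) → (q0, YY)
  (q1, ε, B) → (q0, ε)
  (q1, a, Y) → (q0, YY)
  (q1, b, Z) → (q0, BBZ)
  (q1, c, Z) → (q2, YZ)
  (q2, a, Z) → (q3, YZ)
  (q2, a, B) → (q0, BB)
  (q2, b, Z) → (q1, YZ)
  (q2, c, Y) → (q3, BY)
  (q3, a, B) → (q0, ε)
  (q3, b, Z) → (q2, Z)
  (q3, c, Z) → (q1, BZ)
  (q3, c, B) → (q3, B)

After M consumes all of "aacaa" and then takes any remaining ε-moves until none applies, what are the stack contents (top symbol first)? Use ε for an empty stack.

YYBZ

(q0, aacaa, Z) ⊢ (q2, acaa, BZ) ⊢ (q0, caa, BBZ) ⊢ (q0, aa, BZ) ⊢ (q1, a, YBZ) ⊢ (q0, ε, YYBZ)
All input consumed in state q0 with stack YYBZ.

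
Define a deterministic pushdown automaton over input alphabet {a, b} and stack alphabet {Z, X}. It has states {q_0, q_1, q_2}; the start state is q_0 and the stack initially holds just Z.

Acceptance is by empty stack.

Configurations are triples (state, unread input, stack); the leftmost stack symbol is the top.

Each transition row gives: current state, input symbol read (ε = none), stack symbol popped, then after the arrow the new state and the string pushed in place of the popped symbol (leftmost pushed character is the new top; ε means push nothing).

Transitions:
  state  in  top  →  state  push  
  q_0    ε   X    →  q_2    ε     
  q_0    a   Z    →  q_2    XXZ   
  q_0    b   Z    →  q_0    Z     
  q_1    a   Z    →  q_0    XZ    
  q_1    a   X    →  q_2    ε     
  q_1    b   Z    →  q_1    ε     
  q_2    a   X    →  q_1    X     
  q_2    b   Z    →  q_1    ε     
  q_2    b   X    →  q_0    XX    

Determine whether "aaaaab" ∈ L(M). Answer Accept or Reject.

Accept

(q_0, aaaaab, Z)
  read a, top Z: go to q_2, push XXZ → (q_2, aaaab, XXZ)
  read a, top X: go to q_1, push X → (q_1, aaab, XXZ)
  read a, top X: go to q_2, push ε → (q_2, aab, XZ)
  read a, top X: go to q_1, push X → (q_1, ab, XZ)
  read a, top X: go to q_2, push ε → (q_2, b, Z)
  read b, top Z: go to q_1, push ε → (q_1, ε, ε)
All input consumed and the stack is empty.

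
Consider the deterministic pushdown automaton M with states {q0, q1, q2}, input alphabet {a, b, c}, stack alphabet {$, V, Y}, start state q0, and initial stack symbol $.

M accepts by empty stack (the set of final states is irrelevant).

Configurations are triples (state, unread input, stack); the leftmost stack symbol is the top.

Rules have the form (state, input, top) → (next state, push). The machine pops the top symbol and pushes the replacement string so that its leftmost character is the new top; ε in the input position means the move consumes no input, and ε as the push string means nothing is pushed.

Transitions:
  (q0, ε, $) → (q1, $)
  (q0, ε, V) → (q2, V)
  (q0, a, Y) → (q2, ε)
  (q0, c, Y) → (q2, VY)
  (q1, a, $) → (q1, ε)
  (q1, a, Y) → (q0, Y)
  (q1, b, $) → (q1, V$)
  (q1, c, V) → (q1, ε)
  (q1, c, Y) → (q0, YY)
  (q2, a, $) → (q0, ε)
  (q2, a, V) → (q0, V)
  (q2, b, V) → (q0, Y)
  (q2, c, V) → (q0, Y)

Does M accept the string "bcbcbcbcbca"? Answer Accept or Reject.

Accept

(q0, bcbcbcbcbca, $)
  ε-move, top $: go to q1, push $ → (q1, bcbcbcbcbca, $)
  read b, top $: go to q1, push V$ → (q1, cbcbcbcbca, V$)
  read c, top V: go to q1, push ε → (q1, bcbcbcbca, $)
  read b, top $: go to q1, push V$ → (q1, cbcbcbca, V$)
  read c, top V: go to q1, push ε → (q1, bcbcbca, $)
  read b, top $: go to q1, push V$ → (q1, cbcbca, V$)
  read c, top V: go to q1, push ε → (q1, bcbca, $)
  read b, top $: go to q1, push V$ → (q1, cbca, V$)
  read c, top V: go to q1, push ε → (q1, bca, $)
  read b, top $: go to q1, push V$ → (q1, ca, V$)
  read c, top V: go to q1, push ε → (q1, a, $)
  read a, top $: go to q1, push ε → (q1, ε, ε)
All input consumed and the stack is empty.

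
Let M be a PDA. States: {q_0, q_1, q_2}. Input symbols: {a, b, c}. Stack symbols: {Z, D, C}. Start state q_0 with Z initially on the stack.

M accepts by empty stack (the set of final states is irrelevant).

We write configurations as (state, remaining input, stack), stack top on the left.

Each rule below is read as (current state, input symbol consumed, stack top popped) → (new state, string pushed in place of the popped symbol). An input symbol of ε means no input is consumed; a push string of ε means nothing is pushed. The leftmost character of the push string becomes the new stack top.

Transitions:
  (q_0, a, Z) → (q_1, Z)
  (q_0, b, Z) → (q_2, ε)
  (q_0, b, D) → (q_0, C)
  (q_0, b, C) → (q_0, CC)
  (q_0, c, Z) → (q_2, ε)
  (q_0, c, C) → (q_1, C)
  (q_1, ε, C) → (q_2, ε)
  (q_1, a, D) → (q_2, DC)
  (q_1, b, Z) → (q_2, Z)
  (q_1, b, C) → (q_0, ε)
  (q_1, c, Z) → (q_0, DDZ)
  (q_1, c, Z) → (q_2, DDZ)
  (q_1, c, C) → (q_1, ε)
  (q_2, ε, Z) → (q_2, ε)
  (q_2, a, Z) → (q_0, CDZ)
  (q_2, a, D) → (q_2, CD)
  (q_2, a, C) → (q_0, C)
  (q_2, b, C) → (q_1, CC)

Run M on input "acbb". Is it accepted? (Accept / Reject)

No computation consumes all input and empties the stack.

Reject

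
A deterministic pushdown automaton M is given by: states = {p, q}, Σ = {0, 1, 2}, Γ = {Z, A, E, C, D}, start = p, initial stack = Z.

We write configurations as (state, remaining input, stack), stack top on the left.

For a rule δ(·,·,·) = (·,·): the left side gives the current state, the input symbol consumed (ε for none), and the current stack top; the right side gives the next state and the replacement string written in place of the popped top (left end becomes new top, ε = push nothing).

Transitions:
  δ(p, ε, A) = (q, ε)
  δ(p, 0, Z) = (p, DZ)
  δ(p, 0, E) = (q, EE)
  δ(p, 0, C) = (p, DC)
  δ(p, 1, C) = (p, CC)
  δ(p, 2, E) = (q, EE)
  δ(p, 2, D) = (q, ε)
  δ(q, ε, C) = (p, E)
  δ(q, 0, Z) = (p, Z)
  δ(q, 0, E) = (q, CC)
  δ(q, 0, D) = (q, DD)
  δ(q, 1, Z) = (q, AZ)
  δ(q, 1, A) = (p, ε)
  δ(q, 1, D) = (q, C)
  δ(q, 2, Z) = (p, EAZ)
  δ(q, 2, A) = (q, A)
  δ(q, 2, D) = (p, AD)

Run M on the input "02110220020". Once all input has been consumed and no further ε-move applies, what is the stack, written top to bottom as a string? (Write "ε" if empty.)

ECECEAZ

(p, 02110220020, Z) ⊢ (p, 2110220020, DZ) ⊢ (q, 110220020, Z) ⊢ (q, 10220020, AZ) ⊢ (p, 0220020, Z) ⊢ (p, 220020, DZ) ⊢ (q, 20020, Z) ⊢ (p, 0020, EAZ) ⊢ (q, 020, EEAZ) ⊢ (q, 20, CCEAZ) ⊢ (p, 20, ECEAZ) ⊢ (q, 0, EECEAZ) ⊢ (q, ε, CCECEAZ) ⊢ (p, ε, ECECEAZ)
All input consumed in state p with stack ECECEAZ.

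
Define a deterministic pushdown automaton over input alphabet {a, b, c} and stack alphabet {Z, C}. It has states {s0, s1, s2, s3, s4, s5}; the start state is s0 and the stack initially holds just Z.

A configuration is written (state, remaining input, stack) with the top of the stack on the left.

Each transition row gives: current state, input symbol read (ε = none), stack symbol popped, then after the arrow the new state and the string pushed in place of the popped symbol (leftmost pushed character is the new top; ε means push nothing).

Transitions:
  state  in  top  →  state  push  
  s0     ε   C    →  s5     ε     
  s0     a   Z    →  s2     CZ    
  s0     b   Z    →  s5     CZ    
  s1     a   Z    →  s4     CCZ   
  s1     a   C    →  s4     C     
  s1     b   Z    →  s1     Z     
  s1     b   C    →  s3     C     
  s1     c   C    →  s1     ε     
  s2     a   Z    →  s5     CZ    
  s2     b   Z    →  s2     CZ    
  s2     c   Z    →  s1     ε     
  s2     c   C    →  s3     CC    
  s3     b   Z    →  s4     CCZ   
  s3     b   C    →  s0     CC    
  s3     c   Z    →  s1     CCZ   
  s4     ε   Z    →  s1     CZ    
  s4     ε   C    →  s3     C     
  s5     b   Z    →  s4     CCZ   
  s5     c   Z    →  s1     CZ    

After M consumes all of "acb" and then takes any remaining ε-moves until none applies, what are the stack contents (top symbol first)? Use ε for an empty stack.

CCZ

(s0, acb, Z)
  read a, top Z: go to s2, push CZ → (s2, cb, CZ)
  read c, top C: go to s3, push CC → (s3, b, CCZ)
  read b, top C: go to s0, push CC → (s0, ε, CCCZ)
  ε-move, top C: go to s5, push ε → (s5, ε, CCZ)
All input consumed in state s5 with stack CCZ.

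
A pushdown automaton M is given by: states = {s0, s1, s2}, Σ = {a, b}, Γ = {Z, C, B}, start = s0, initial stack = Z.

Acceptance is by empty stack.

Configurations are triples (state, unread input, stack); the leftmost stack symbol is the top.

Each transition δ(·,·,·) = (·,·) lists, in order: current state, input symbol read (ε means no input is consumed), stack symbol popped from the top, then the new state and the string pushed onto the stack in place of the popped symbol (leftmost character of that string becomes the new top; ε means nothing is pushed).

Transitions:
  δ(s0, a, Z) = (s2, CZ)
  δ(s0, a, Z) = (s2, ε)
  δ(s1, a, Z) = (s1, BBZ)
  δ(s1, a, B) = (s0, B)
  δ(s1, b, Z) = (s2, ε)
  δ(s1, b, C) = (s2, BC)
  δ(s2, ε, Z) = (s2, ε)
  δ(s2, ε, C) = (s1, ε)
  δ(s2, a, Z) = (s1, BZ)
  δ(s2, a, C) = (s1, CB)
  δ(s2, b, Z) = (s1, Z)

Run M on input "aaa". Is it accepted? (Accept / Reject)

No computation consumes all input and empties the stack.

Reject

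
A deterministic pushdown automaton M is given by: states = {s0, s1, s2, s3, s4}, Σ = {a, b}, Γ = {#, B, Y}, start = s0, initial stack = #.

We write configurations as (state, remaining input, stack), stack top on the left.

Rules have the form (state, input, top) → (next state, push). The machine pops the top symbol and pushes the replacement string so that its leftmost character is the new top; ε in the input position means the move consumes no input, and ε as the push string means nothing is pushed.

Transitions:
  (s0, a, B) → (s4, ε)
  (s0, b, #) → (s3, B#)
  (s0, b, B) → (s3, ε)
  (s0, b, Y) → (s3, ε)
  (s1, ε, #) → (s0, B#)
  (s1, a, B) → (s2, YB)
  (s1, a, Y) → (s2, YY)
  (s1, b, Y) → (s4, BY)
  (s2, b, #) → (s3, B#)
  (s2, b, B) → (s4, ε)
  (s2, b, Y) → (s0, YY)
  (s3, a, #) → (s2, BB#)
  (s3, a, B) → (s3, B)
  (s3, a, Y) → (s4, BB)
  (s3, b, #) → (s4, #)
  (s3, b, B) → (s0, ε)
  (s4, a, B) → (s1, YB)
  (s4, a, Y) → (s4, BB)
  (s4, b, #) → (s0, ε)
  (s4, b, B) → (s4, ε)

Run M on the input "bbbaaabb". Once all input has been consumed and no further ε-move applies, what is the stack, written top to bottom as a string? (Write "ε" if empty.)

B#

(s0, bbbaaabb, #)
  read b, top #: go to s3, push B# → (s3, bbaaabb, B#)
  read b, top B: go to s0, push ε → (s0, baaabb, #)
  read b, top #: go to s3, push B# → (s3, aaabb, B#)
  read a, top B: go to s3, push B → (s3, aabb, B#)
  read a, top B: go to s3, push B → (s3, abb, B#)
  read a, top B: go to s3, push B → (s3, bb, B#)
  read b, top B: go to s0, push ε → (s0, b, #)
  read b, top #: go to s3, push B# → (s3, ε, B#)
All input consumed in state s3 with stack B#.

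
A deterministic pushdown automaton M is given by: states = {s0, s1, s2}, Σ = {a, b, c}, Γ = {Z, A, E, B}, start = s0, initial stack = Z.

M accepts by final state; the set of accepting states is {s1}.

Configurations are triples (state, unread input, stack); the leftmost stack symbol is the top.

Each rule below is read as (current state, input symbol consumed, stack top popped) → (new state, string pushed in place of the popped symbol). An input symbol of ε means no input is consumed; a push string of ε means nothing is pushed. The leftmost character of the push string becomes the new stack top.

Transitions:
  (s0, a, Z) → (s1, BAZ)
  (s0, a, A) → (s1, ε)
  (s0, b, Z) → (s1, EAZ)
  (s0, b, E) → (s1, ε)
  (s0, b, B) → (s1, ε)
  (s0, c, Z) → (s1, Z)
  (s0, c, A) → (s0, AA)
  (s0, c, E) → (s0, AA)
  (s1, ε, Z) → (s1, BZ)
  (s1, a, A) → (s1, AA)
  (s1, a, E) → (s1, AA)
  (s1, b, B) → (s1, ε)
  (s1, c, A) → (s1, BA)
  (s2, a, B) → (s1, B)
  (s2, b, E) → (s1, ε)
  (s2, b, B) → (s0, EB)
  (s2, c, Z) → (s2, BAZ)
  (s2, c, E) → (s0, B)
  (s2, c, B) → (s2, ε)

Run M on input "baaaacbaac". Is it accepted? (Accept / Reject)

Accept

(s0, baaaacbaac, Z) ⊢ (s1, aaaacbaac, EAZ) ⊢ (s1, aaacbaac, AAAZ) ⊢ (s1, aacbaac, AAAAZ) ⊢ (s1, acbaac, AAAAAZ) ⊢ (s1, cbaac, AAAAAAZ) ⊢ (s1, baac, BAAAAAAZ) ⊢ (s1, aac, AAAAAAZ) ⊢ (s1, ac, AAAAAAAZ) ⊢ (s1, c, AAAAAAAAZ) ⊢ (s1, ε, BAAAAAAAAZ)
All input consumed; state s1 ∈ F.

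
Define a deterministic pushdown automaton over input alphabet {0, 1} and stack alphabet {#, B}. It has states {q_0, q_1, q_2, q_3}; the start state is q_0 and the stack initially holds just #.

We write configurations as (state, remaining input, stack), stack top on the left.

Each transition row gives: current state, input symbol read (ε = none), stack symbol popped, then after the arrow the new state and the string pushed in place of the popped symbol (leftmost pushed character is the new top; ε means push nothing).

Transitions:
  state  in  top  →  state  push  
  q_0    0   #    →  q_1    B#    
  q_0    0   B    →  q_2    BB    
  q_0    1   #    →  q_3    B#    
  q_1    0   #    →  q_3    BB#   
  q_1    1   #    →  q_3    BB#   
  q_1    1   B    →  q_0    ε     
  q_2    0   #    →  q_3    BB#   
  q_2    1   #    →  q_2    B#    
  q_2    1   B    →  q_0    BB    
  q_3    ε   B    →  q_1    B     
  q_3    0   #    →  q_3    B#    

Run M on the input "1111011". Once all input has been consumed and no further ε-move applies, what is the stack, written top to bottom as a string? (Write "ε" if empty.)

B#

(q_0, 1111011, #)
  read 1, top #: go to q_3, push B# → (q_3, 111011, B#)
  ε-move, top B: go to q_1, push B → (q_1, 111011, B#)
  read 1, top B: go to q_0, push ε → (q_0, 11011, #)
  read 1, top #: go to q_3, push B# → (q_3, 1011, B#)
  ε-move, top B: go to q_1, push B → (q_1, 1011, B#)
  read 1, top B: go to q_0, push ε → (q_0, 011, #)
  read 0, top #: go to q_1, push B# → (q_1, 11, B#)
  read 1, top B: go to q_0, push ε → (q_0, 1, #)
  read 1, top #: go to q_3, push B# → (q_3, ε, B#)
  ε-move, top B: go to q_1, push B → (q_1, ε, B#)
All input consumed in state q_1 with stack B#.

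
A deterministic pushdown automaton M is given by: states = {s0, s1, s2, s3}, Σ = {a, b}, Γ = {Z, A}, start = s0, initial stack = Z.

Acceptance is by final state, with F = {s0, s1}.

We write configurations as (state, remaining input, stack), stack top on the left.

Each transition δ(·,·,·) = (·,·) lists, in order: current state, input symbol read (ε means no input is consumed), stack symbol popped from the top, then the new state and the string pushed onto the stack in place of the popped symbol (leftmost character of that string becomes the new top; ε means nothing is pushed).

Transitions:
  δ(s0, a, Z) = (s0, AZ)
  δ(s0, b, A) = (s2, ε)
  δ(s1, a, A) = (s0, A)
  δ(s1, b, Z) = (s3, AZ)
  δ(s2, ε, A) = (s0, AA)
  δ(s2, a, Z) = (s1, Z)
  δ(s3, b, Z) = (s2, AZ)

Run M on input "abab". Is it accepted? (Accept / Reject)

(s0, abab, Z)
  read a, top Z: go to s0, push AZ → (s0, bab, AZ)
  read b, top A: go to s2, push ε → (s2, ab, Z)
  read a, top Z: go to s1, push Z → (s1, b, Z)
  read b, top Z: go to s3, push AZ → (s3, ε, AZ)
All input consumed; state s3 ∉ F and no further ε-move applies.

Reject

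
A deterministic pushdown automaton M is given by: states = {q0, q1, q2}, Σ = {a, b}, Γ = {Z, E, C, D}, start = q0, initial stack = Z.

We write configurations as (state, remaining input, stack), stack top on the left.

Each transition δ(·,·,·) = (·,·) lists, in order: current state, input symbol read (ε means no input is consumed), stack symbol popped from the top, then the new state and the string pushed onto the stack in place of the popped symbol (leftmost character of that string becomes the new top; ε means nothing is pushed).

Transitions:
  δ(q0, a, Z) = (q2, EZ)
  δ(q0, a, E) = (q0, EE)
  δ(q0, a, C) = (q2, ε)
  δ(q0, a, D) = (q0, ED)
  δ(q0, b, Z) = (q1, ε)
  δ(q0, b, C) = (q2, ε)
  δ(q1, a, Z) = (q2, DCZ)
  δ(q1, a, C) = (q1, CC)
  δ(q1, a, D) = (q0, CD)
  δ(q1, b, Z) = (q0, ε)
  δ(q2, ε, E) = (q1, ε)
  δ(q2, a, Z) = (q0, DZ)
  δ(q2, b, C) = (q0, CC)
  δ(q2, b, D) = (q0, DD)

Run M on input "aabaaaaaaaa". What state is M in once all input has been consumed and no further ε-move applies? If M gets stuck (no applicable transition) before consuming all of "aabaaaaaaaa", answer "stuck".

(q0, aabaaaaaaaa, Z) ⊢ (q2, abaaaaaaaa, EZ) ⊢ (q1, abaaaaaaaa, Z) ⊢ (q2, baaaaaaaa, DCZ) ⊢ (q0, aaaaaaaa, DDCZ) ⊢ (q0, aaaaaaa, EDDCZ) ⊢ (q0, aaaaaa, EEDDCZ) ⊢ (q0, aaaaa, EEEDDCZ) ⊢ (q0, aaaa, EEEEDDCZ) ⊢ (q0, aaa, EEEEEDDCZ) ⊢ (q0, aa, EEEEEEDDCZ) ⊢ (q0, a, EEEEEEEDDCZ) ⊢ (q0, ε, EEEEEEEEDDCZ)
All input consumed; M is in state q0.

q0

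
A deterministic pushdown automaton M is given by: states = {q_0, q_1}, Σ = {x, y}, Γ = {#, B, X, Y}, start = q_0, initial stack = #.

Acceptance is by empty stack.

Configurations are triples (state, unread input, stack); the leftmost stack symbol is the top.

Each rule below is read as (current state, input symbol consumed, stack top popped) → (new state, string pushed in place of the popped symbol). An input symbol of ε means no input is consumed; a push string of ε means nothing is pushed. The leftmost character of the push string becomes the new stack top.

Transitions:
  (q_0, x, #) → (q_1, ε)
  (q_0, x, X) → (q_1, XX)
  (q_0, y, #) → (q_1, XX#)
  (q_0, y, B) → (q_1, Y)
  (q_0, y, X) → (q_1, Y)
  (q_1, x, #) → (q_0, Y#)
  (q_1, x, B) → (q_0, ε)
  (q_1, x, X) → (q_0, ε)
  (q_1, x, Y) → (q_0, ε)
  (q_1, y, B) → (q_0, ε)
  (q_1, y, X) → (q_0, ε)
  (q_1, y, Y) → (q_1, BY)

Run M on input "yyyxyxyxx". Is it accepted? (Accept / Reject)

Accept

(q_0, yyyxyxyxx, #)
  read y, top #: go to q_1, push XX# → (q_1, yyxyxyxx, XX#)
  read y, top X: go to q_0, push ε → (q_0, yxyxyxx, X#)
  read y, top X: go to q_1, push Y → (q_1, xyxyxx, Y#)
  read x, top Y: go to q_0, push ε → (q_0, yxyxx, #)
  read y, top #: go to q_1, push XX# → (q_1, xyxx, XX#)
  read x, top X: go to q_0, push ε → (q_0, yxx, X#)
  read y, top X: go to q_1, push Y → (q_1, xx, Y#)
  read x, top Y: go to q_0, push ε → (q_0, x, #)
  read x, top #: go to q_1, push ε → (q_1, ε, ε)
All input consumed and the stack is empty.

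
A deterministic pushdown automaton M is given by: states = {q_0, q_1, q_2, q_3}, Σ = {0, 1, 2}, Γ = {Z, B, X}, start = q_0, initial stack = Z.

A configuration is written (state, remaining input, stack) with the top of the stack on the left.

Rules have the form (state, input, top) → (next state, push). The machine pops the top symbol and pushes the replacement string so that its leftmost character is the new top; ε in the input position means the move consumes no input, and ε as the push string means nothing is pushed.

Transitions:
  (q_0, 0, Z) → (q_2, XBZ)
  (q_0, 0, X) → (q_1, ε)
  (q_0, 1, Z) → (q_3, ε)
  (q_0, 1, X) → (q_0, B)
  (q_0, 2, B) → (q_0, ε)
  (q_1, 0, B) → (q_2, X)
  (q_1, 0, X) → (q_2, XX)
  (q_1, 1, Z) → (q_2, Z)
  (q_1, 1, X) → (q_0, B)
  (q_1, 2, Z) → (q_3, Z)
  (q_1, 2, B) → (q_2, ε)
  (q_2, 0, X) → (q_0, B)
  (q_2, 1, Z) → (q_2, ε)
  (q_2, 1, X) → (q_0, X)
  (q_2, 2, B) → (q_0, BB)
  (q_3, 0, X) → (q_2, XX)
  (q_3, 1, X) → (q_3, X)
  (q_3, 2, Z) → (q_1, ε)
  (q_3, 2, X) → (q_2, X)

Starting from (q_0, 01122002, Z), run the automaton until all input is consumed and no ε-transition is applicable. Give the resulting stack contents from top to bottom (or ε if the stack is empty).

BZ

(q_0, 01122002, Z) ⊢ (q_2, 1122002, XBZ) ⊢ (q_0, 122002, XBZ) ⊢ (q_0, 22002, BBZ) ⊢ (q_0, 2002, BZ) ⊢ (q_0, 002, Z) ⊢ (q_2, 02, XBZ) ⊢ (q_0, 2, BBZ) ⊢ (q_0, ε, BZ)
All input consumed in state q_0 with stack BZ.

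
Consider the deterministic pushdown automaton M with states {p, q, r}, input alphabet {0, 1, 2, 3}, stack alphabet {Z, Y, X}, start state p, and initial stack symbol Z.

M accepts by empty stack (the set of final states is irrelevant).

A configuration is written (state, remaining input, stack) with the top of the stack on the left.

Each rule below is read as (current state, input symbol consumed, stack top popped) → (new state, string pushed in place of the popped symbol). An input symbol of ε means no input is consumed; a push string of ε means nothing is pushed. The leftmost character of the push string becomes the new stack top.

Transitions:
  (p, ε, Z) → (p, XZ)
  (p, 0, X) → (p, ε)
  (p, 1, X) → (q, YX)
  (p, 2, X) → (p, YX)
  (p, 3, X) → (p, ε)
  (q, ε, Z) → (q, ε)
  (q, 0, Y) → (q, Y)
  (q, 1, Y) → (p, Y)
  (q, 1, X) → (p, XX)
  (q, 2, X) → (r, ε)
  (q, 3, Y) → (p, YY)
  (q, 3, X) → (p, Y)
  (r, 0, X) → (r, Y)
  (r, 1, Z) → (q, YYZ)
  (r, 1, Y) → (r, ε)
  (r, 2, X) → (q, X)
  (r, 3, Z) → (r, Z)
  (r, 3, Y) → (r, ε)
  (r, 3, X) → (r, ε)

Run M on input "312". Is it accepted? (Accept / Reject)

(p, 312, Z) ⊢ (p, 312, XZ) ⊢ (p, 12, Z) ⊢ (p, 12, XZ) ⊢ (q, 2, YXZ)
No transition applies at (q, 2, YXZ); input not fully consumed.

Reject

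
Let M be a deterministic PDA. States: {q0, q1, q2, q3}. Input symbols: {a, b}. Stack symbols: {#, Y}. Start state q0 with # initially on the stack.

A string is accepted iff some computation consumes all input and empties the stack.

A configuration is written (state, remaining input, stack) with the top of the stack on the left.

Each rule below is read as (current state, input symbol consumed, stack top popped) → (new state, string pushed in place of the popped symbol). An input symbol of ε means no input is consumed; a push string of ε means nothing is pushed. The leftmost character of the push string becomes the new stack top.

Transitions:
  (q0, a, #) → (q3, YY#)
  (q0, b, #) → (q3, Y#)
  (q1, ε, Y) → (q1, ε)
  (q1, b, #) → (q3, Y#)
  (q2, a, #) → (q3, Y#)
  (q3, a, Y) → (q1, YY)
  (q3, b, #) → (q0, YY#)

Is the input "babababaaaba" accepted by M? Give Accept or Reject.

Reject

(q0, babababaaaba, #)
  read b, top #: go to q3, push Y# → (q3, abababaaaba, Y#)
  read a, top Y: go to q1, push YY → (q1, bababaaaba, YY#)
  ε-move, top Y: go to q1, push ε → (q1, bababaaaba, Y#)
  ε-move, top Y: go to q1, push ε → (q1, bababaaaba, #)
  read b, top #: go to q3, push Y# → (q3, ababaaaba, Y#)
  read a, top Y: go to q1, push YY → (q1, babaaaba, YY#)
  ε-move, top Y: go to q1, push ε → (q1, babaaaba, Y#)
  ε-move, top Y: go to q1, push ε → (q1, babaaaba, #)
  read b, top #: go to q3, push Y# → (q3, abaaaba, Y#)
  read a, top Y: go to q1, push YY → (q1, baaaba, YY#)
  ε-move, top Y: go to q1, push ε → (q1, baaaba, Y#)
  ε-move, top Y: go to q1, push ε → (q1, baaaba, #)
  read b, top #: go to q3, push Y# → (q3, aaaba, Y#)
  read a, top Y: go to q1, push YY → (q1, aaba, YY#)
  ε-move, top Y: go to q1, push ε → (q1, aaba, Y#)
  ε-move, top Y: go to q1, push ε → (q1, aaba, #)
No transition applies at (q1, aaba, #); input not fully consumed.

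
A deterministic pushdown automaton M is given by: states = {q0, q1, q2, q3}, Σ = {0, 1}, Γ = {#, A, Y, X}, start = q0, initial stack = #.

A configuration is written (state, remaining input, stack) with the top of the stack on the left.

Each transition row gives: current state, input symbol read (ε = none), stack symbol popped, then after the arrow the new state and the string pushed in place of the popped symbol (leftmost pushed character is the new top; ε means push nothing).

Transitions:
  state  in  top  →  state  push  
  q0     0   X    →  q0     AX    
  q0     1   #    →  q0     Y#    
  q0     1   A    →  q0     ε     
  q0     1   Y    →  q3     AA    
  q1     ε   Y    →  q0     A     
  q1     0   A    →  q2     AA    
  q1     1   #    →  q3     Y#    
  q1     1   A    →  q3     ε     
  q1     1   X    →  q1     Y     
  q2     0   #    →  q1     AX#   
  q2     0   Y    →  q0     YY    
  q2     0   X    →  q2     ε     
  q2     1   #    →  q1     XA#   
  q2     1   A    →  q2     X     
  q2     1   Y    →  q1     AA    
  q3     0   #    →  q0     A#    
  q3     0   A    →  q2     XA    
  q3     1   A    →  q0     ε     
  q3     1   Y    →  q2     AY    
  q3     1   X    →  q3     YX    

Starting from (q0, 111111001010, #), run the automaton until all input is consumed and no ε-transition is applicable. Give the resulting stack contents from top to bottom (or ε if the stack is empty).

#

(q0, 111111001010, #)
  read 1, top #: go to q0, push Y# → (q0, 11111001010, Y#)
  read 1, top Y: go to q3, push AA → (q3, 1111001010, AA#)
  read 1, top A: go to q0, push ε → (q0, 111001010, A#)
  read 1, top A: go to q0, push ε → (q0, 11001010, #)
  read 1, top #: go to q0, push Y# → (q0, 1001010, Y#)
  read 1, top Y: go to q3, push AA → (q3, 001010, AA#)
  read 0, top A: go to q2, push XA → (q2, 01010, XAA#)
  read 0, top X: go to q2, push ε → (q2, 1010, AA#)
  read 1, top A: go to q2, push X → (q2, 010, XA#)
  read 0, top X: go to q2, push ε → (q2, 10, A#)
  read 1, top A: go to q2, push X → (q2, 0, X#)
  read 0, top X: go to q2, push ε → (q2, ε, #)
All input consumed in state q2 with stack #.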